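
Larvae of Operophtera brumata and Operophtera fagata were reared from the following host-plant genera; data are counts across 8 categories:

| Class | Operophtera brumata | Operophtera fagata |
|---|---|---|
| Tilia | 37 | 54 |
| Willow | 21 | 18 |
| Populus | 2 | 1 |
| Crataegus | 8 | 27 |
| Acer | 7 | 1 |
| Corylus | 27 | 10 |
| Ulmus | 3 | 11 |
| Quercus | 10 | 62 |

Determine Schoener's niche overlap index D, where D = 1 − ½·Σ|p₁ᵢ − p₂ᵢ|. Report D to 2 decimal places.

0.64

Proportions for Operophtera brumata (n=115): 37/115=0.3217, 21/115=0.1826, 2/115=0.0174, 8/115=0.0696, 7/115=0.0609, 27/115=0.2348, 3/115=0.0261, 10/115=0.0870
Proportions for Operophtera fagata (n=184): 54/184=0.2935, 18/184=0.0978, 1/184=0.0054, 27/184=0.1467, 1/184=0.0054, 10/184=0.0543, 11/184=0.0598, 62/184=0.3370
Σ|p₁ᵢ − p₂ᵢ| = 0.0282 + 0.0848 + 0.0120 + 0.0771 + 0.0555 + 0.1805 + 0.0337 + 0.2500 = 0.7218
D = 1 − ½ × 0.7218 = 1 − 0.36090 = 0.63910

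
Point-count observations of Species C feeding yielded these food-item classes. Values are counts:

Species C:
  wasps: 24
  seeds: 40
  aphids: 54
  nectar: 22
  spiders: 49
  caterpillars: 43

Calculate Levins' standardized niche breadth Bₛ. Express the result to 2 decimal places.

Proportions for Species C (n=232): 24/232=0.1034, 40/232=0.1724, 54/232=0.2328, 22/232=0.0948, 49/232=0.2112, 43/232=0.1853
Σpᵢ² = 0.1034² + 0.1724² + 0.2328² + 0.0948² + 0.2112² + 0.1853² = 0.010692 + 0.029722 + 0.054196 + 0.008987 + 0.044605 + 0.034336 = 0.182538
B = 1 / 0.182538 = 5.4783
Bₛ = (B − 1)/(n − 1) = (5.4783 − 1)/(6 − 1) = 4.4783/5 = 0.8957

0.90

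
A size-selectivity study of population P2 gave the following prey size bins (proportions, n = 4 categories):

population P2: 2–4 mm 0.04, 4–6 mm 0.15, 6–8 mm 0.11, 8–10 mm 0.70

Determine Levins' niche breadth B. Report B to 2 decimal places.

1.90

Σpᵢ² = 0.04² + 0.15² + 0.11² + 0.70² = 0.0016 + 0.0225 + 0.0121 + 0.4900 = 0.5262
B = 1 / 0.5262 = 1.9004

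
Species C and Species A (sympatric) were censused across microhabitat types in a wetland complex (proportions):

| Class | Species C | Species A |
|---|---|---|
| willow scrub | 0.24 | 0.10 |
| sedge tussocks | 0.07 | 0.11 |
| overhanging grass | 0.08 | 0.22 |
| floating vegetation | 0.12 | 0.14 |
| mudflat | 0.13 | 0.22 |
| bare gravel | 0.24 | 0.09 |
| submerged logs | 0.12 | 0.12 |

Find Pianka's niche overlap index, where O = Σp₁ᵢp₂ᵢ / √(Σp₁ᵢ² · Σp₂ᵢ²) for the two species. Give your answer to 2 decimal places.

0.78

Σ p₁ᵢp₂ᵢ = 0.0240 + 0.0077 + 0.0176 + 0.0168 + 0.0286 + 0.0216 + 0.0144 = 0.1307
Σp_1ᵢ² = 0.24² + 0.07² + 0.08² + 0.12² + 0.13² + 0.24² + 0.12² = 0.0576 + 0.0049 + 0.0064 + 0.0144 + 0.0169 + 0.0576 + 0.0144 = 0.1722
Σp_2ᵢ² = 0.10² + 0.11² + 0.22² + 0.14² + 0.22² + 0.09² + 0.12² = 0.0100 + 0.0121 + 0.0484 + 0.0196 + 0.0484 + 0.0081 + 0.0144 = 0.1610
O = 0.1307 / √(0.1722 × 0.1610) = 0.1307 / 0.16651 = 0.7849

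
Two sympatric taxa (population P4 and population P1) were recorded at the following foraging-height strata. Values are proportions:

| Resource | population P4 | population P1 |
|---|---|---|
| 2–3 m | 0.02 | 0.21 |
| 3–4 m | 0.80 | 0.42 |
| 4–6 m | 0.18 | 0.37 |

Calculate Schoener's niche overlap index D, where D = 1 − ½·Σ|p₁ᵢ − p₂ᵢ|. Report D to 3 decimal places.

Σ|p₁ᵢ − p₂ᵢ| = 0.19 + 0.38 + 0.19 = 0.76
D = 1 − ½ × 0.76 = 1 − 0.380 = 0.62000

0.620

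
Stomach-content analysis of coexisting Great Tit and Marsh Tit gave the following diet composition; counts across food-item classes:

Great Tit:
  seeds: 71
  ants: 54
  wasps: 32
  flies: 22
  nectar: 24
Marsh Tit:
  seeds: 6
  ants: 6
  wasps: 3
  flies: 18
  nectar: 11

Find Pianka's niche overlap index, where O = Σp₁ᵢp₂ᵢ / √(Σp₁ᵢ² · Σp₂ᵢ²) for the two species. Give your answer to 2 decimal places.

Proportions for Great Tit (n=203): 71/203=0.3498, 54/203=0.2660, 32/203=0.1576, 22/203=0.1084, 24/203=0.1182
Proportions for Marsh Tit (n=44): 6/44=0.1364, 6/44=0.1364, 3/44=0.0682, 18/44=0.4091, 11/44=0.2500
Σ p₁ᵢp₂ᵢ = 0.047713 + 0.036282 + 0.010748 + 0.044346 + 0.029550 = 0.168639
Σp_1ᵢ² = 0.3498² + 0.2660² + 0.1576² + 0.1084² + 0.1182² = 0.122360 + 0.070756 + 0.024838 + 0.011751 + 0.013971 = 0.243676
Σp_2ᵢ² = 0.1364² + 0.1364² + 0.0682² + 0.4091² + 0.2500² = 0.018605 + 0.018605 + 0.004651 + 0.167363 + 0.062500 = 0.271724
O = 0.168639 / √(0.243676 × 0.271724) = 0.168639 / 0.2573181 = 0.6554

0.66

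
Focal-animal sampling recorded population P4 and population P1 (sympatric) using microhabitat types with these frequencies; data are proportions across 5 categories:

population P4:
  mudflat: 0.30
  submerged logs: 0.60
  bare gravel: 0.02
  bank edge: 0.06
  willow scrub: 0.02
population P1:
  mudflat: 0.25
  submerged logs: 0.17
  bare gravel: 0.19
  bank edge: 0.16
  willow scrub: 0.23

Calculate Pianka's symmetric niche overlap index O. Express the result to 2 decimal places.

Σ p₁ᵢp₂ᵢ = 0.0750 + 0.1020 + 0.0038 + 0.0096 + 0.0046 = 0.1950
Σp_1ᵢ² = 0.30² + 0.60² + 0.02² + 0.06² + 0.02² = 0.0900 + 0.3600 + 0.0004 + 0.0036 + 0.0004 = 0.4544
Σp_2ᵢ² = 0.25² + 0.17² + 0.19² + 0.16² + 0.23² = 0.0625 + 0.0289 + 0.0361 + 0.0256 + 0.0529 = 0.2060
O = 0.1950 / √(0.4544 × 0.2060) = 0.1950 / 0.30595 = 0.6374

0.64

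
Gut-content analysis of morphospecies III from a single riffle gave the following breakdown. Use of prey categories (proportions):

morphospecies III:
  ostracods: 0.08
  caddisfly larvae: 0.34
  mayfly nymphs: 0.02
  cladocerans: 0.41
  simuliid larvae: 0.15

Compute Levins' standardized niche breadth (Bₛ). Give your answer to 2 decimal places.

Σpᵢ² = 0.08² + 0.34² + 0.02² + 0.41² + 0.15² = 0.0064 + 0.1156 + 0.0004 + 0.1681 + 0.0225 = 0.3130
B = 1 / 0.3130 = 3.1949
Bₛ = (B − 1)/(n − 1) = (3.1949 − 1)/(5 − 1) = 2.1949/4 = 0.5487

0.55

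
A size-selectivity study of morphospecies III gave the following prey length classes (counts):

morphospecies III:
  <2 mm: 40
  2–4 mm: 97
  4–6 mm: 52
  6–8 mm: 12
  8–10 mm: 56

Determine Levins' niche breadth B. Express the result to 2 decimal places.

Proportions for morphospecies III (n=257): 40/257=0.1556, 97/257=0.3774, 52/257=0.2023, 12/257=0.0467, 56/257=0.2179
Σpᵢ² = 0.1556² + 0.3774² + 0.2023² + 0.0467² + 0.2179² = 0.024211 + 0.142431 + 0.040925 + 0.002181 + 0.047480 = 0.257228
B = 1 / 0.257228 = 3.8876

3.89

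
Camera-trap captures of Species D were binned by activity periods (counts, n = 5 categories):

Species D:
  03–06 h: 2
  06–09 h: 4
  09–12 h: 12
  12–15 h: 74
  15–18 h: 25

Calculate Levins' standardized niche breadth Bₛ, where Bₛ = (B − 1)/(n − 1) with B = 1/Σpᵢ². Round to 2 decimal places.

0.30

Proportions for Species D (n=117): 2/117=0.0171, 4/117=0.0342, 12/117=0.1026, 74/117=0.6325, 25/117=0.2137
Σpᵢ² = 0.0171² + 0.0342² + 0.1026² + 0.6325² + 0.2137² = 0.000292 + 0.001170 + 0.010527 + 0.400056 + 0.045668 = 0.457713
B = 1 / 0.457713 = 2.1848
Bₛ = (B − 1)/(n − 1) = (2.1848 − 1)/(5 − 1) = 1.1848/4 = 0.2962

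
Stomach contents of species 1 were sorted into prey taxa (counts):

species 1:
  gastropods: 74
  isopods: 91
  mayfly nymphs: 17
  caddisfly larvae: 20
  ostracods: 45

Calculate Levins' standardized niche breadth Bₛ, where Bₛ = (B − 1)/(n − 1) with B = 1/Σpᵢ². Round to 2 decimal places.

0.68

Proportions for species 1 (n=247): 74/247=0.2996, 91/247=0.3684, 17/247=0.0688, 20/247=0.0810, 45/247=0.1822
Σpᵢ² = 0.2996² + 0.3684² + 0.0688² + 0.0810² + 0.1822² = 0.089760 + 0.135719 + 0.004733 + 0.006561 + 0.033197 = 0.269970
B = 1 / 0.269970 = 3.7041
Bₛ = (B − 1)/(n − 1) = (3.7041 − 1)/(5 − 1) = 2.7041/4 = 0.6760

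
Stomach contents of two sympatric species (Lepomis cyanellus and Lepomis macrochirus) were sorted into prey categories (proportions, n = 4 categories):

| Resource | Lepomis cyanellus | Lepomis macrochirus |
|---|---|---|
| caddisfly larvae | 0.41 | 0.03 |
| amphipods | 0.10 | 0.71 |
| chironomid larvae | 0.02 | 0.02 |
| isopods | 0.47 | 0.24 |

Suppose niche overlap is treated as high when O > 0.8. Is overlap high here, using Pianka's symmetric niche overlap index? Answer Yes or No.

Σ p₁ᵢp₂ᵢ = 0.0123 + 0.0710 + 0.0004 + 0.1128 = 0.1965
Σp_1ᵢ² = 0.41² + 0.10² + 0.02² + 0.47² = 0.1681 + 0.0100 + 0.0004 + 0.2209 = 0.3994
Σp_2ᵢ² = 0.03² + 0.71² + 0.02² + 0.24² = 0.0009 + 0.5041 + 0.0004 + 0.0576 = 0.5630
O = 0.1965 / √(0.3994 × 0.5630) = 0.1965 / 0.47420 = 0.4144
O = 0.4144 < 0.8 → No.

No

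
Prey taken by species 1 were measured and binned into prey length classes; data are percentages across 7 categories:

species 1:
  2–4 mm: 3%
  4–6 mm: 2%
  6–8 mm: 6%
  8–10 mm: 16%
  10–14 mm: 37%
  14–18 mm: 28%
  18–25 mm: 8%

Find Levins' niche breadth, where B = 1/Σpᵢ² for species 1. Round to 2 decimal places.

3.97

Convert percentages to proportions (divide by 100).
Σpᵢ² = 0.03² + 0.02² + 0.06² + 0.16² + 0.37² + 0.28² + 0.08² = 0.0009 + 0.0004 + 0.0036 + 0.0256 + 0.1369 + 0.0784 + 0.0064 = 0.2522
B = 1 / 0.2522 = 3.9651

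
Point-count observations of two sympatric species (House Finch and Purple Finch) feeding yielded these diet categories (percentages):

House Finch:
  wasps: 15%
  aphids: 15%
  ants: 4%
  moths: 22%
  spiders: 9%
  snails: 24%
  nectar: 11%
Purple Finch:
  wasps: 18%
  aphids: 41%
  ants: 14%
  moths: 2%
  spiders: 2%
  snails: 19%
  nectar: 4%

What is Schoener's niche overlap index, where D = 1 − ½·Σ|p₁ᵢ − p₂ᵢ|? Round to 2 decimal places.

Convert percentages to proportions (divide by 100).
Σ|p₁ᵢ − p₂ᵢ| = 0.03 + 0.26 + 0.10 + 0.20 + 0.07 + 0.05 + 0.07 = 0.78
D = 1 − ½ × 0.78 = 1 − 0.390 = 0.6100

0.61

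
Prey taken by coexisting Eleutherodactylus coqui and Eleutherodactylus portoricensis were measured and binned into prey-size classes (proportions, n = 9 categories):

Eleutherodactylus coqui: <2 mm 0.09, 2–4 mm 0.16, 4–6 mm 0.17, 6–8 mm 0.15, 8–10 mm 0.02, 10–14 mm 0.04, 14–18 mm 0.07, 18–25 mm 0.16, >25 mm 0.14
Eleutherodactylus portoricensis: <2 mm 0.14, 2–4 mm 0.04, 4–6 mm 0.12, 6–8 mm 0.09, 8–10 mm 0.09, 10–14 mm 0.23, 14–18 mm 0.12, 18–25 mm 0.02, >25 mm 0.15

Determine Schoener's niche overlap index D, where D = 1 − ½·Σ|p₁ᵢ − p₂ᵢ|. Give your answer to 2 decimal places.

Σ|p₁ᵢ − p₂ᵢ| = 0.05 + 0.12 + 0.05 + 0.06 + 0.07 + 0.19 + 0.05 + 0.14 + 0.01 = 0.74
D = 1 − ½ × 0.74 = 1 − 0.370 = 0.6300

0.63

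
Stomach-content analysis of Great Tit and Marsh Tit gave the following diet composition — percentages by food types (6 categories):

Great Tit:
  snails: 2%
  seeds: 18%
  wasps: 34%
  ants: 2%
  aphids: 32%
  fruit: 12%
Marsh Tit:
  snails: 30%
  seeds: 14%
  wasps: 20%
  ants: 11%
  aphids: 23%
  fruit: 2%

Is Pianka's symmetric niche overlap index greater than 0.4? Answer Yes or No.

Yes

Convert percentages to proportions (divide by 100).
Σ p₁ᵢp₂ᵢ = 0.0060 + 0.0252 + 0.0680 + 0.0022 + 0.0736 + 0.0024 = 0.1774
Σp_1ᵢ² = 0.02² + 0.18² + 0.34² + 0.02² + 0.32² + 0.12² = 0.0004 + 0.0324 + 0.1156 + 0.0004 + 0.1024 + 0.0144 = 0.2656
Σp_2ᵢ² = 0.30² + 0.14² + 0.20² + 0.11² + 0.23² + 0.02² = 0.0900 + 0.0196 + 0.0400 + 0.0121 + 0.0529 + 0.0004 = 0.2150
O = 0.1774 / √(0.2656 × 0.2150) = 0.1774 / 0.23896 = 0.7424
O = 0.7424 > 0.4 → Yes.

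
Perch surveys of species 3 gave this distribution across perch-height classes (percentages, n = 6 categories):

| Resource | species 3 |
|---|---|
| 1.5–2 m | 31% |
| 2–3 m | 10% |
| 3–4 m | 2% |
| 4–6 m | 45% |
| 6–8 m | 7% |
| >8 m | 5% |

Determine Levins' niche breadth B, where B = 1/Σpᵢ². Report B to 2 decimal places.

3.16

Convert percentages to proportions (divide by 100).
Σpᵢ² = 0.31² + 0.10² + 0.02² + 0.45² + 0.07² + 0.05² = 0.0961 + 0.0100 + 0.0004 + 0.2025 + 0.0049 + 0.0025 = 0.3164
B = 1 / 0.3164 = 3.1606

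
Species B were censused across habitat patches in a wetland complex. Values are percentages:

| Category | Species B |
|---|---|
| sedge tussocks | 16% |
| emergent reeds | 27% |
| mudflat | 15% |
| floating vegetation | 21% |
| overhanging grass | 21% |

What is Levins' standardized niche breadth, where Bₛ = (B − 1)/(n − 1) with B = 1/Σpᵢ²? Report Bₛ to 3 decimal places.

0.945

Convert percentages to proportions (divide by 100).
Σpᵢ² = 0.16² + 0.27² + 0.15² + 0.21² + 0.21² = 0.0256 + 0.0729 + 0.0225 + 0.0441 + 0.0441 = 0.2092
B = 1 / 0.2092 = 4.78011
Bₛ = (B − 1)/(n − 1) = (4.78011 − 1)/(5 − 1) = 3.78011/4 = 0.94503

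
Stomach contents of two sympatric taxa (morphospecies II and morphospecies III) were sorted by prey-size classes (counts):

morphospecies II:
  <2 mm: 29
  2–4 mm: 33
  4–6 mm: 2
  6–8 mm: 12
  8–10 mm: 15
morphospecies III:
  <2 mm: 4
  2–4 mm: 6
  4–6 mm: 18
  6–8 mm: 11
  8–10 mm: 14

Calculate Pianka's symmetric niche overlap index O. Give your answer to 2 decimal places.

0.55

Proportions for morphospecies II (n=91): 29/91=0.3187, 33/91=0.3626, 2/91=0.0220, 12/91=0.1319, 15/91=0.1648
Proportions for morphospecies III (n=53): 4/53=0.0755, 6/53=0.1132, 18/53=0.3396, 11/53=0.2075, 14/53=0.2642
Σ p₁ᵢp₂ᵢ = 0.024062 + 0.041046 + 0.007471 + 0.027369 + 0.043540 = 0.143488
Σp_1ᵢ² = 0.3187² + 0.3626² + 0.0220² + 0.1319² + 0.1648² = 0.101570 + 0.131479 + 0.000484 + 0.017398 + 0.027159 = 0.278090
Σp_2ᵢ² = 0.0755² + 0.1132² + 0.3396² + 0.2075² + 0.2642² = 0.005700 + 0.012814 + 0.115328 + 0.043056 + 0.069802 = 0.246700
O = 0.143488 / √(0.278090 × 0.246700) = 0.143488 / 0.2619252 = 0.5478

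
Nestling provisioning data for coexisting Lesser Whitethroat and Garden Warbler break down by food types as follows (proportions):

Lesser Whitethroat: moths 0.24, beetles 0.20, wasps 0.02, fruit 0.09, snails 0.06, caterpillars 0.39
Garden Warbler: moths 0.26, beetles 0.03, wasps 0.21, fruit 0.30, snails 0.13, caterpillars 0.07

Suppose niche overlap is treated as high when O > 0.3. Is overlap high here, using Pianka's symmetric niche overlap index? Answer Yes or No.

Yes

Σ p₁ᵢp₂ᵢ = 0.0624 + 0.0060 + 0.0042 + 0.0270 + 0.0078 + 0.0273 = 0.1347
Σp_1ᵢ² = 0.24² + 0.20² + 0.02² + 0.09² + 0.06² + 0.39² = 0.0576 + 0.0400 + 0.0004 + 0.0081 + 0.0036 + 0.1521 = 0.2618
Σp_2ᵢ² = 0.26² + 0.03² + 0.21² + 0.30² + 0.13² + 0.07² = 0.0676 + 0.0009 + 0.0441 + 0.0900 + 0.0169 + 0.0049 = 0.2244
O = 0.1347 / √(0.2618 × 0.2244) = 0.1347 / 0.24238 = 0.5557
O = 0.5557 > 0.3 → Yes.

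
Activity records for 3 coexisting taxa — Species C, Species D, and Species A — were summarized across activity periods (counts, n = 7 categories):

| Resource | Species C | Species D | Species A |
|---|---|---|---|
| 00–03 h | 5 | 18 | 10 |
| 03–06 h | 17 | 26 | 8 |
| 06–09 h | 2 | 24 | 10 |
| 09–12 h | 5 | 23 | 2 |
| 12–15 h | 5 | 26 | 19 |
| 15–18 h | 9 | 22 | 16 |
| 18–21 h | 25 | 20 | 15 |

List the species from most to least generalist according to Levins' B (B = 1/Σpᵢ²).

Species D > Species A > Species C

Proportions for Species C (n=68): 5/68=0.0735, 17/68=0.2500, 2/68=0.0294, 5/68=0.0735, 5/68=0.0735, 9/68=0.1324, 25/68=0.3676
Proportions for Species D (n=159): 18/159=0.1132, 26/159=0.1635, 24/159=0.1509, 23/159=0.1447, 26/159=0.1635, 22/159=0.1384, 20/159=0.1258
Proportions for Species A (n=80): 10/80=0.1250, 8/80=0.1000, 10/80=0.1250, 2/80=0.0250, 19/80=0.2375, 16/80=0.2000, 15/80=0.1875
Σp_Cᵢ² = 0.0735² + 0.2500² + 0.0294² + 0.0735² + 0.0735² + 0.1324² + 0.3676² = 0.005402 + 0.062500 + 0.000864 + 0.005402 + 0.005402 + 0.017530 + 0.135130 = 0.232230
B_C = 1 / 0.232230 = 4.3061
Σp_Dᵢ² = 0.1132² + 0.1635² + 0.1509² + 0.1447² + 0.1635² + 0.1384² + 0.1258² = 0.012814 + 0.026732 + 0.022771 + 0.020938 + 0.026732 + 0.019155 + 0.015826 = 0.144968
B_D = 1 / 0.144968 = 6.8981
Σp_Aᵢ² = 0.1250² + 0.1000² + 0.1250² + 0.0250² + 0.2375² + 0.2000² + 0.1875² = 0.015625 + 0.010000 + 0.015625 + 0.000625 + 0.056406 + 0.040000 + 0.035156 = 0.173437
B_A = 1 / 0.173437 = 5.7658
Ranking by B (broadest → narrowest): Species D (6.90) > Species A (5.77) > Species C (4.31)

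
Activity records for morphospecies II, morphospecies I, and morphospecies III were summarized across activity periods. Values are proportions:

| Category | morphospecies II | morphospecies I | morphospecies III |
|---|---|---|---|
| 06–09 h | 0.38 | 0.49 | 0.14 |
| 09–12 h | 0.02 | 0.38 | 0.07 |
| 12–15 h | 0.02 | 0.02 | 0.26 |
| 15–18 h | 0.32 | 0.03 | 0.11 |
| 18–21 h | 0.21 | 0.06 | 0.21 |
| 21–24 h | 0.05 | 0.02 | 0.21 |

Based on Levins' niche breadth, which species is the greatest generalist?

morphospecies III

Σp_IIᵢ² = 0.38² + 0.02² + 0.02² + 0.32² + 0.21² + 0.05² = 0.1444 + 0.0004 + 0.0004 + 0.1024 + 0.0441 + 0.0025 = 0.2942
B_II = 1 / 0.2942 = 3.3990
Σp_Iᵢ² = 0.49² + 0.38² + 0.02² + 0.03² + 0.06² + 0.02² = 0.2401 + 0.1444 + 0.0004 + 0.0009 + 0.0036 + 0.0004 = 0.3898
B_I = 1 / 0.3898 = 2.5654
Σp_IIIᵢ² = 0.14² + 0.07² + 0.26² + 0.11² + 0.21² + 0.21² = 0.0196 + 0.0049 + 0.0676 + 0.0121 + 0.0441 + 0.0441 = 0.1924
B_III = 1 / 0.1924 = 5.1975
Highest B → broadest niche (most generalist): morphospecies III (B = 5.20).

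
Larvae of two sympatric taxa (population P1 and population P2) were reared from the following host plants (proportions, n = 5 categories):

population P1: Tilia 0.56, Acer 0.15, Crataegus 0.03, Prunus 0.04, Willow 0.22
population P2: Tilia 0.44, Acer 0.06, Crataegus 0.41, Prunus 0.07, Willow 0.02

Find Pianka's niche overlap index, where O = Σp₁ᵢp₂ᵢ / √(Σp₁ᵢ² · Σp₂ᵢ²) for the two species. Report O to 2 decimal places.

0.73

Σ p₁ᵢp₂ᵢ = 0.2464 + 0.0090 + 0.0123 + 0.0028 + 0.0044 = 0.2749
Σp_1ᵢ² = 0.56² + 0.15² + 0.03² + 0.04² + 0.22² = 0.3136 + 0.0225 + 0.0009 + 0.0016 + 0.0484 = 0.3870
Σp_2ᵢ² = 0.44² + 0.06² + 0.41² + 0.07² + 0.02² = 0.1936 + 0.0036 + 0.1681 + 0.0049 + 0.0004 = 0.3706
O = 0.2749 / √(0.3870 × 0.3706) = 0.2749 / 0.37871 = 0.7259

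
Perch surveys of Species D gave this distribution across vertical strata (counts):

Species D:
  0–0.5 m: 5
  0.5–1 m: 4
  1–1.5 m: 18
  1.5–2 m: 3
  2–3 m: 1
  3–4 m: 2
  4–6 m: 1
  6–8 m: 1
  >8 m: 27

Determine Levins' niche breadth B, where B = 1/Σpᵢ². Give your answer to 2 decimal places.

Proportions for Species D (n=62): 5/62=0.0806, 4/62=0.0645, 18/62=0.2903, 3/62=0.0484, 1/62=0.0161, 2/62=0.0323, 1/62=0.0161, 1/62=0.0161, 27/62=0.4355
Σpᵢ² = 0.0806² + 0.0645² + 0.2903² + 0.0484² + 0.0161² + 0.0323² + 0.0161² + 0.0161² + 0.4355² = 0.006496 + 0.004160 + 0.084274 + 0.002343 + 0.000259 + 0.001043 + 0.000259 + 0.000259 + 0.189660 = 0.288753
B = 1 / 0.288753 = 3.4632

3.46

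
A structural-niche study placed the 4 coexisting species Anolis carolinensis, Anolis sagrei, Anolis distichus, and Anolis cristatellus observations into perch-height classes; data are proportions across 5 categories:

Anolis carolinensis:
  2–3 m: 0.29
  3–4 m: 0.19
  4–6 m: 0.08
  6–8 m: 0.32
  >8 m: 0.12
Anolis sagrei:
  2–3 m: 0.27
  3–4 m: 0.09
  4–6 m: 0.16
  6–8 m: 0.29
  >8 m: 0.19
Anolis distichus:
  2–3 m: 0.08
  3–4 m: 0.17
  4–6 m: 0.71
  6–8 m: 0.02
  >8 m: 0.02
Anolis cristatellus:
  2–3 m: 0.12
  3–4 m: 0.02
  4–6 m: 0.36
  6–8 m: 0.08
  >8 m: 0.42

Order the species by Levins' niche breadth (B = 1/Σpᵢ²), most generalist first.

Σp_caroᵢ² = 0.29² + 0.19² + 0.08² + 0.32² + 0.12² = 0.0841 + 0.0361 + 0.0064 + 0.1024 + 0.0144 = 0.2434
B_caro = 1 / 0.2434 = 4.1085
Σp_sagrᵢ² = 0.27² + 0.09² + 0.16² + 0.29² + 0.19² = 0.0729 + 0.0081 + 0.0256 + 0.0841 + 0.0361 = 0.2268
B_sagr = 1 / 0.2268 = 4.4092
Σp_distᵢ² = 0.08² + 0.17² + 0.71² + 0.02² + 0.02² = 0.0064 + 0.0289 + 0.5041 + 0.0004 + 0.0004 = 0.5402
B_dist = 1 / 0.5402 = 1.8512
Σp_crisᵢ² = 0.12² + 0.02² + 0.36² + 0.08² + 0.42² = 0.0144 + 0.0004 + 0.1296 + 0.0064 + 0.1764 = 0.3272
B_cris = 1 / 0.3272 = 3.0562
Ranking by B (broadest → narrowest): Anolis sagrei (4.41) > Anolis carolinensis (4.11) > Anolis cristatellus (3.06) > Anolis distichus (1.85)

Anolis sagrei > Anolis carolinensis > Anolis cristatellus > Anolis distichus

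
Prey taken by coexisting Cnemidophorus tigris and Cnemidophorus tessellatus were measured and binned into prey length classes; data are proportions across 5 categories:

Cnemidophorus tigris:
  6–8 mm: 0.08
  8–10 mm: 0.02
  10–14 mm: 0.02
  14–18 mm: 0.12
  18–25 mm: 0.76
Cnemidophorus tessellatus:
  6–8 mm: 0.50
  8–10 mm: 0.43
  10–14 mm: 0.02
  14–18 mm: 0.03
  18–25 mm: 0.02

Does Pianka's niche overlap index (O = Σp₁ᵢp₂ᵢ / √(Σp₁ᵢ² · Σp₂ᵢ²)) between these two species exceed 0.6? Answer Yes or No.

Σ p₁ᵢp₂ᵢ = 0.0400 + 0.0086 + 0.0004 + 0.0036 + 0.0152 = 0.0678
Σp_1ᵢ² = 0.08² + 0.02² + 0.02² + 0.12² + 0.76² = 0.0064 + 0.0004 + 0.0004 + 0.0144 + 0.5776 = 0.5992
Σp_2ᵢ² = 0.50² + 0.43² + 0.02² + 0.03² + 0.02² = 0.2500 + 0.1849 + 0.0004 + 0.0009 + 0.0004 = 0.4366
O = 0.0678 / √(0.5992 × 0.4366) = 0.0678 / 0.51148 = 0.1326
O = 0.1326 < 0.6 → No.

No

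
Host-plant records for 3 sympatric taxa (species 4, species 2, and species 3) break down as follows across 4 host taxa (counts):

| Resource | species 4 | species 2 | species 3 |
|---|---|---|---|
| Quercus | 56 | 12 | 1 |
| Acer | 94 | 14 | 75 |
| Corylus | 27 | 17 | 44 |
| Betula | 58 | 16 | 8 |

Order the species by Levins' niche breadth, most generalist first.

Proportions for species 4 (n=235): 56/235=0.2383, 94/235=0.4000, 27/235=0.1149, 58/235=0.2468
Proportions for species 2 (n=59): 12/59=0.2034, 14/59=0.2373, 17/59=0.2881, 16/59=0.2712
Proportions for species 3 (n=128): 1/128=0.0078, 75/128=0.5859, 44/128=0.3438, 8/128=0.0625
Σp_4ᵢ² = 0.2383² + 0.4000² + 0.1149² + 0.2468² = 0.056787 + 0.160000 + 0.013202 + 0.060910 = 0.290899
B_4 = 1 / 0.290899 = 3.4376
Σp_2ᵢ² = 0.2034² + 0.2373² + 0.2881² + 0.2712² = 0.041372 + 0.056311 + 0.083002 + 0.073549 = 0.254234
B_2 = 1 / 0.254234 = 3.9334
Σp_3ᵢ² = 0.0078² + 0.5859² + 0.3438² + 0.0625² = 0.000061 + 0.343279 + 0.118198 + 0.003906 = 0.465444
B_3 = 1 / 0.465444 = 2.1485
Ranking by B (broadest → narrowest): species 2 (3.93) > species 4 (3.44) > species 3 (2.15)

species 2 > species 4 > species 3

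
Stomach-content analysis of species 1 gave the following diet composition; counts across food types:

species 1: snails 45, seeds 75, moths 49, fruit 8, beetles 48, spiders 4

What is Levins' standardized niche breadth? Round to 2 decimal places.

0.64

Proportions for species 1 (n=229): 45/229=0.1965, 75/229=0.3275, 49/229=0.2140, 8/229=0.0349, 48/229=0.2096, 4/229=0.0175
Σpᵢ² = 0.1965² + 0.3275² + 0.2140² + 0.0349² + 0.2096² + 0.0175² = 0.038612 + 0.107256 + 0.045796 + 0.001218 + 0.043932 + 0.000306 = 0.237120
B = 1 / 0.237120 = 4.2173
Bₛ = (B − 1)/(n − 1) = (4.2173 − 1)/(6 − 1) = 3.2173/5 = 0.6435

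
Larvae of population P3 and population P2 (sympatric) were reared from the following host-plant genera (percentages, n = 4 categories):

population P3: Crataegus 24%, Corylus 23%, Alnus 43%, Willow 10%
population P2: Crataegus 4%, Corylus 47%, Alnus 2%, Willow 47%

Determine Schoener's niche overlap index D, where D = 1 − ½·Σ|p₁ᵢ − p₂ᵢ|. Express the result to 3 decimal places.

0.390

Convert percentages to proportions (divide by 100).
Σ|p₁ᵢ − p₂ᵢ| = 0.20 + 0.24 + 0.41 + 0.37 = 1.22
D = 1 − ½ × 1.22 = 1 − 0.610 = 0.39000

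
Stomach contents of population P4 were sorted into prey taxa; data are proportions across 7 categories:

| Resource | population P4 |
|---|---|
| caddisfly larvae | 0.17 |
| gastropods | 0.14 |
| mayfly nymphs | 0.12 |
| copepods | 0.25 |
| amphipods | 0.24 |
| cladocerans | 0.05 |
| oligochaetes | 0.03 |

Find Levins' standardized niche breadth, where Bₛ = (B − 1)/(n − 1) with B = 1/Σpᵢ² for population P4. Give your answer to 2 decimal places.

Σpᵢ² = 0.17² + 0.14² + 0.12² + 0.25² + 0.24² + 0.05² + 0.03² = 0.0289 + 0.0196 + 0.0144 + 0.0625 + 0.0576 + 0.0025 + 0.0009 = 0.1864
B = 1 / 0.1864 = 5.3648
Bₛ = (B − 1)/(n − 1) = (5.3648 − 1)/(7 − 1) = 4.3648/6 = 0.7275

0.73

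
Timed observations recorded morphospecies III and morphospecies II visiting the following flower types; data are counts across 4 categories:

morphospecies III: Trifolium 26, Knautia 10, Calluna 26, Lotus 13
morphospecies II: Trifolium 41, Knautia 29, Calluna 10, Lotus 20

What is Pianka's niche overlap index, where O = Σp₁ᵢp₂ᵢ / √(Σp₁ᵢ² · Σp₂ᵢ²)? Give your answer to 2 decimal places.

0.85

Proportions for morphospecies III (n=75): 26/75=0.3467, 10/75=0.1333, 26/75=0.3467, 13/75=0.1733
Proportions for morphospecies II (n=100): 41/100=0.4100, 29/100=0.2900, 10/100=0.1000, 20/100=0.2000
Σ p₁ᵢp₂ᵢ = 0.142147 + 0.038657 + 0.034670 + 0.034660 = 0.250134
Σp_1ᵢ² = 0.3467² + 0.1333² + 0.3467² + 0.1733² = 0.120201 + 0.017769 + 0.120201 + 0.030033 = 0.288204
Σp_2ᵢ² = 0.4100² + 0.2900² + 0.1000² + 0.2000² = 0.168100 + 0.084100 + 0.010000 + 0.040000 = 0.302200
O = 0.250134 / √(0.288204 × 0.302200) = 0.250134 / 0.2951190 = 0.8476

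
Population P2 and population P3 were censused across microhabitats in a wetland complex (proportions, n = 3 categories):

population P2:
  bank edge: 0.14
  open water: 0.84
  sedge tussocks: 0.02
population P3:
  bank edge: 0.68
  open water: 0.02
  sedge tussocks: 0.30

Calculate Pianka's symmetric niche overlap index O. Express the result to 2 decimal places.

0.19

Σ p₁ᵢp₂ᵢ = 0.0952 + 0.0168 + 0.0060 = 0.1180
Σp_1ᵢ² = 0.14² + 0.84² + 0.02² = 0.0196 + 0.7056 + 0.0004 = 0.7256
Σp_2ᵢ² = 0.68² + 0.02² + 0.30² = 0.4624 + 0.0004 + 0.0900 = 0.5528
O = 0.1180 / √(0.7256 × 0.5528) = 0.1180 / 0.63333 = 0.1863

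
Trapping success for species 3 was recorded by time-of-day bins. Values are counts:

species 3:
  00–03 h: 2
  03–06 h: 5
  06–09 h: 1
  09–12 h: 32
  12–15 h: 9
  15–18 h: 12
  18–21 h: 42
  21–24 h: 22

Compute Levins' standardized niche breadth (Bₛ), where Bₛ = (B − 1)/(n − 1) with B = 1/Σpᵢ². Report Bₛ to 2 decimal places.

Proportions for species 3 (n=125): 2/125=0.0160, 5/125=0.0400, 1/125=0.0080, 32/125=0.2560, 9/125=0.0720, 12/125=0.0960, 42/125=0.3360, 22/125=0.1760
Σpᵢ² = 0.0160² + 0.0400² + 0.0080² + 0.2560² + 0.0720² + 0.0960² + 0.3360² + 0.1760² = 0.000256 + 0.001600 + 0.000064 + 0.065536 + 0.005184 + 0.009216 + 0.112896 + 0.030976 = 0.225728
B = 1 / 0.225728 = 4.4301
Bₛ = (B − 1)/(n − 1) = (4.4301 − 1)/(8 − 1) = 3.4301/7 = 0.4900

0.49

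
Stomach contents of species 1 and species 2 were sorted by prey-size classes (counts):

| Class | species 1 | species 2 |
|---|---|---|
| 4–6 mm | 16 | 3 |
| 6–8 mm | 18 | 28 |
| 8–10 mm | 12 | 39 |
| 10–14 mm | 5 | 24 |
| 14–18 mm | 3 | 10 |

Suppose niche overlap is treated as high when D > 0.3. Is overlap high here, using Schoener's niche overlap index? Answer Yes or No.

Proportions for species 1 (n=54): 16/54=0.2963, 18/54=0.3333, 12/54=0.2222, 5/54=0.0926, 3/54=0.0556
Proportions for species 2 (n=104): 3/104=0.0288, 28/104=0.2692, 39/104=0.3750, 24/104=0.2308, 10/104=0.0962
Σ|p₁ᵢ − p₂ᵢ| = 0.2675 + 0.0641 + 0.1528 + 0.1382 + 0.0406 = 0.6632
D = 1 − ½ × 0.6632 = 1 − 0.33160 = 0.66840
D = 0.66840 > 0.3 → Yes.

Yes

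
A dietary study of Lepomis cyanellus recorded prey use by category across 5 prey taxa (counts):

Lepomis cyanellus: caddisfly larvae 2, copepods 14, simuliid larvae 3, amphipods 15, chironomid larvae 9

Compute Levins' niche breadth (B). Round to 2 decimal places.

Proportions for Lepomis cyanellus (n=43): 2/43=0.0465, 14/43=0.3256, 3/43=0.0698, 15/43=0.3488, 9/43=0.2093
Σpᵢ² = 0.0465² + 0.3256² + 0.0698² + 0.3488² + 0.2093² = 0.002162 + 0.106015 + 0.004872 + 0.121661 + 0.043806 = 0.278516
B = 1 / 0.278516 = 3.5905

3.59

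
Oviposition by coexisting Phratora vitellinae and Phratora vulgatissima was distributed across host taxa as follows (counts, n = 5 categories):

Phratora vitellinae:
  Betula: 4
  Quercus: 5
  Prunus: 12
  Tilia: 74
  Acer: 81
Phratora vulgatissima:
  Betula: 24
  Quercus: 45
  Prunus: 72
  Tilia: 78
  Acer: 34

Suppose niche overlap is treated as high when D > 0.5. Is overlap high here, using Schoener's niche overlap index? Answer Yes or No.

Proportions for Phratora vitellinae (n=176): 4/176=0.0227, 5/176=0.0284, 12/176=0.0682, 74/176=0.4205, 81/176=0.4602
Proportions for Phratora vulgatissima (n=253): 24/253=0.0949, 45/253=0.1779, 72/253=0.2846, 78/253=0.3083, 34/253=0.1344
Σ|p₁ᵢ − p₂ᵢ| = 0.0722 + 0.1495 + 0.2164 + 0.1122 + 0.3258 = 0.8761
D = 1 − ½ × 0.8761 = 1 − 0.43805 = 0.56195
D = 0.56195 > 0.5 → Yes.

Yes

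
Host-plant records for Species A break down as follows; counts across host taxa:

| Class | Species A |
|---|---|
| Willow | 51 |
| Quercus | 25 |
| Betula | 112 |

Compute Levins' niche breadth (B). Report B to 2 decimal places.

2.24

Proportions for Species A (n=188): 51/188=0.2713, 25/188=0.1330, 112/188=0.5957
Σpᵢ² = 0.2713² + 0.1330² + 0.5957² = 0.073604 + 0.017689 + 0.354858 = 0.446151
B = 1 / 0.446151 = 2.2414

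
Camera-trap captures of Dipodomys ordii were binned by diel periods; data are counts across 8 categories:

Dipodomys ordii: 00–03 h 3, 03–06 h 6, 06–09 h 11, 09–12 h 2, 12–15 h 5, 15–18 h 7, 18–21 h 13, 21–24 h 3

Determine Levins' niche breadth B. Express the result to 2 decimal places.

Proportions for Dipodomys ordii (n=50): 3/50=0.0600, 6/50=0.1200, 11/50=0.2200, 2/50=0.0400, 5/50=0.1000, 7/50=0.1400, 13/50=0.2600, 3/50=0.0600
Σpᵢ² = 0.0600² + 0.1200² + 0.2200² + 0.0400² + 0.1000² + 0.1400² + 0.2600² + 0.0600² = 0.003600 + 0.014400 + 0.048400 + 0.001600 + 0.010000 + 0.019600 + 0.067600 + 0.003600 = 0.168800
B = 1 / 0.168800 = 5.9242

5.92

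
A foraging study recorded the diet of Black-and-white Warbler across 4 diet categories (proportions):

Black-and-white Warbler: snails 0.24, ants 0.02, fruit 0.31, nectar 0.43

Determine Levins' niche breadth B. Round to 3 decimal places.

Σpᵢ² = 0.24² + 0.02² + 0.31² + 0.43² = 0.0576 + 0.0004 + 0.0961 + 0.1849 = 0.3390
B = 1 / 0.3390 = 2.94985

2.950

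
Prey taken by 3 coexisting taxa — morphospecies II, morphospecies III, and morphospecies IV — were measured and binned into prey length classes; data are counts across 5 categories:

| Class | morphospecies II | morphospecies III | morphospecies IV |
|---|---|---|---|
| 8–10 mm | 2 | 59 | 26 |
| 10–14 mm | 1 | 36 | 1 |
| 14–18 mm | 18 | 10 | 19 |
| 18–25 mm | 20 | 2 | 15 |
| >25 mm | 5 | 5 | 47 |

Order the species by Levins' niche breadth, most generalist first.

Proportions for morphospecies II (n=46): 2/46=0.0435, 1/46=0.0217, 18/46=0.3913, 20/46=0.4348, 5/46=0.1087
Proportions for morphospecies III (n=112): 59/112=0.5268, 36/112=0.3214, 10/112=0.0893, 2/112=0.0179, 5/112=0.0446
Proportions for morphospecies IV (n=108): 26/108=0.2407, 1/108=0.0093, 19/108=0.1759, 15/108=0.1389, 47/108=0.4352
Σp_IIᵢ² = 0.0435² + 0.0217² + 0.3913² + 0.4348² + 0.1087² = 0.001892 + 0.000471 + 0.153116 + 0.189051 + 0.011816 = 0.356346
B_II = 1 / 0.356346 = 2.8063
Σp_IIIᵢ² = 0.5268² + 0.3214² + 0.0893² + 0.0179² + 0.0446² = 0.277518 + 0.103298 + 0.007974 + 0.000320 + 0.001989 = 0.391099
B_III = 1 / 0.391099 = 2.5569
Σp_IVᵢ² = 0.2407² + 0.0093² + 0.1759² + 0.1389² + 0.4352² = 0.057936 + 0.000086 + 0.030941 + 0.019293 + 0.189399 = 0.297655
B_IV = 1 / 0.297655 = 3.3596
Ranking by B (broadest → narrowest): morphospecies IV (3.36) > morphospecies II (2.81) > morphospecies III (2.56)

morphospecies IV > morphospecies II > morphospecies III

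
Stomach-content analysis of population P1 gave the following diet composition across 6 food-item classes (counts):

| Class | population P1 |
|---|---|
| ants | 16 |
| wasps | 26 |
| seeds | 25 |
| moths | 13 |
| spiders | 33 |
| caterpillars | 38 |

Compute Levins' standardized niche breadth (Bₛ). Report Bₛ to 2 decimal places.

0.87

Proportions for population P1 (n=151): 16/151=0.1060, 26/151=0.1722, 25/151=0.1656, 13/151=0.0861, 33/151=0.2185, 38/151=0.2517
Σpᵢ² = 0.1060² + 0.1722² + 0.1656² + 0.0861² + 0.2185² + 0.2517² = 0.011236 + 0.029653 + 0.027423 + 0.007413 + 0.047742 + 0.063353 = 0.186820
B = 1 / 0.186820 = 5.3527
Bₛ = (B − 1)/(n − 1) = (5.3527 − 1)/(6 − 1) = 4.3527/5 = 0.8705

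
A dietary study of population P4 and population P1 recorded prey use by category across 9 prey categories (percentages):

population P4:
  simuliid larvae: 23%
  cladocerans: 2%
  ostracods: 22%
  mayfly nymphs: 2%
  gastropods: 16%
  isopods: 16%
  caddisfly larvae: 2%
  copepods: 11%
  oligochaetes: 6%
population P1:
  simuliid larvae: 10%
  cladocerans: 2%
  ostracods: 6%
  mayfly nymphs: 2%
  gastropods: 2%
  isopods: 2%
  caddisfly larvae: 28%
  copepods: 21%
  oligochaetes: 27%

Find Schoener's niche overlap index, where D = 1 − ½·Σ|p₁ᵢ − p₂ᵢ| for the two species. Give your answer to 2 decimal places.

0.43

Convert percentages to proportions (divide by 100).
Σ|p₁ᵢ − p₂ᵢ| = 0.13 + 0.00 + 0.16 + 0.00 + 0.14 + 0.14 + 0.26 + 0.10 + 0.21 = 1.14
D = 1 − ½ × 1.14 = 1 − 0.570 = 0.4300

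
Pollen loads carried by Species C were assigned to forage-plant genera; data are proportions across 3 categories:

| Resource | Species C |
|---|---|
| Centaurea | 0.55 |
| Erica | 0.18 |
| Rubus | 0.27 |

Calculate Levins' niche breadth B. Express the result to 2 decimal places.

2.45

Σpᵢ² = 0.55² + 0.18² + 0.27² = 0.3025 + 0.0324 + 0.0729 = 0.4078
B = 1 / 0.4078 = 2.4522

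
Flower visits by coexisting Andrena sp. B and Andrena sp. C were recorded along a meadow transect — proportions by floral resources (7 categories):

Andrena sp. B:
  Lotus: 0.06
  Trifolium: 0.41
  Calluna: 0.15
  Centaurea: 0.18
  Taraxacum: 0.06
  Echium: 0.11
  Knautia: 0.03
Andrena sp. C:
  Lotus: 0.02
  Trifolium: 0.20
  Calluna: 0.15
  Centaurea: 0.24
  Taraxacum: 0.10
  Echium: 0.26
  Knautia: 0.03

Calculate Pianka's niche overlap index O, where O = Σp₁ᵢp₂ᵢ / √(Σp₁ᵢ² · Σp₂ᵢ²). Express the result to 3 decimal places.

Σ p₁ᵢp₂ᵢ = 0.0012 + 0.0820 + 0.0225 + 0.0432 + 0.0060 + 0.0286 + 0.0009 = 0.1844
Σp_1ᵢ² = 0.06² + 0.41² + 0.15² + 0.18² + 0.06² + 0.11² + 0.03² = 0.0036 + 0.1681 + 0.0225 + 0.0324 + 0.0036 + 0.0121 + 0.0009 = 0.2432
Σp_2ᵢ² = 0.02² + 0.20² + 0.15² + 0.24² + 0.10² + 0.26² + 0.03² = 0.0004 + 0.0400 + 0.0225 + 0.0576 + 0.0100 + 0.0676 + 0.0009 = 0.1990
O = 0.1844 / √(0.2432 × 0.1990) = 0.1844 / 0.219993 = 0.83821

0.838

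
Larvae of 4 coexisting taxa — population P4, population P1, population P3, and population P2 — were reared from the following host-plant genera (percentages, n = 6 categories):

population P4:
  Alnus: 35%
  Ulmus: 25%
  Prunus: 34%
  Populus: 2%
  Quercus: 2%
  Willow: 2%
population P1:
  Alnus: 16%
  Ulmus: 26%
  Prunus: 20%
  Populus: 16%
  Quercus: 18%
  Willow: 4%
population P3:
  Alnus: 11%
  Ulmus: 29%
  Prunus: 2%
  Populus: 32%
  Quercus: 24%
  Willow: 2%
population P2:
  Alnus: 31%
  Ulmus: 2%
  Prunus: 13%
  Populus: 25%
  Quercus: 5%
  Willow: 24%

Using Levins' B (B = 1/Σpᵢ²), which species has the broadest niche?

population P1

Convert percentages to proportions (divide by 100).
Σp_P4ᵢ² = 0.35² + 0.25² + 0.34² + 0.02² + 0.02² + 0.02² = 0.1225 + 0.0625 + 0.1156 + 0.0004 + 0.0004 + 0.0004 = 0.3018
B_P4 = 1 / 0.3018 = 3.3135
Σp_P1ᵢ² = 0.16² + 0.26² + 0.20² + 0.16² + 0.18² + 0.04² = 0.0256 + 0.0676 + 0.0400 + 0.0256 + 0.0324 + 0.0016 = 0.1928
B_P1 = 1 / 0.1928 = 5.1867
Σp_P3ᵢ² = 0.11² + 0.29² + 0.02² + 0.32² + 0.24² + 0.02² = 0.0121 + 0.0841 + 0.0004 + 0.1024 + 0.0576 + 0.0004 = 0.2570
B_P3 = 1 / 0.2570 = 3.8911
Σp_P2ᵢ² = 0.31² + 0.02² + 0.13² + 0.25² + 0.05² + 0.24² = 0.0961 + 0.0004 + 0.0169 + 0.0625 + 0.0025 + 0.0576 = 0.2360
B_P2 = 1 / 0.2360 = 4.2373
Highest B → broadest niche (most generalist): population P1 (B = 5.19).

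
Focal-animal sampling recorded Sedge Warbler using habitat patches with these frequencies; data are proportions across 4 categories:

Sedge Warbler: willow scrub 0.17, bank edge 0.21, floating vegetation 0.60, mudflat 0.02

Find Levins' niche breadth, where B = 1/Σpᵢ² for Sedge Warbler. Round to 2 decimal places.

2.31

Σpᵢ² = 0.17² + 0.21² + 0.60² + 0.02² = 0.0289 + 0.0441 + 0.3600 + 0.0004 = 0.4334
B = 1 / 0.4334 = 2.3073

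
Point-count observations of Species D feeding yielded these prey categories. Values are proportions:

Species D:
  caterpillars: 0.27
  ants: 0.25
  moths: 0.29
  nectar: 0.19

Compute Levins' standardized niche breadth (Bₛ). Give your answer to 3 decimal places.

0.971

Σpᵢ² = 0.27² + 0.25² + 0.29² + 0.19² = 0.0729 + 0.0625 + 0.0841 + 0.0361 = 0.2556
B = 1 / 0.2556 = 3.91236
Bₛ = (B − 1)/(n − 1) = (3.91236 − 1)/(4 − 1) = 2.91236/3 = 0.97079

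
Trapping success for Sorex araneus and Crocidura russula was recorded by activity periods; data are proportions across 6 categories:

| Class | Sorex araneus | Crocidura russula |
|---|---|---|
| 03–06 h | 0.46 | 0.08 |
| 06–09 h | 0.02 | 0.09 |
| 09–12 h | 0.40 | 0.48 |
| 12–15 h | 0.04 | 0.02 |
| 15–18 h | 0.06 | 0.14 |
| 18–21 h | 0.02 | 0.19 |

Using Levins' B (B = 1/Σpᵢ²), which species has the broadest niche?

Crocidura russula

Σp_aranᵢ² = 0.46² + 0.02² + 0.40² + 0.04² + 0.06² + 0.02² = 0.2116 + 0.0004 + 0.1600 + 0.0016 + 0.0036 + 0.0004 = 0.3776
B_aran = 1 / 0.3776 = 2.6483
Σp_russᵢ² = 0.08² + 0.09² + 0.48² + 0.02² + 0.14² + 0.19² = 0.0064 + 0.0081 + 0.2304 + 0.0004 + 0.0196 + 0.0361 = 0.3010
B_russ = 1 / 0.3010 = 3.3223
Highest B → broadest niche (most generalist): Crocidura russula (B = 3.32).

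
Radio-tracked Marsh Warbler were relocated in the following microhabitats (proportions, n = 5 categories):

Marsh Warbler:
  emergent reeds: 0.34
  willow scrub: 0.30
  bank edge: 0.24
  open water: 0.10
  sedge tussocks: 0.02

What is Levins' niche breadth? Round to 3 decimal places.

3.655

Σpᵢ² = 0.34² + 0.30² + 0.24² + 0.10² + 0.02² = 0.1156 + 0.0900 + 0.0576 + 0.0100 + 0.0004 = 0.2736
B = 1 / 0.2736 = 3.65497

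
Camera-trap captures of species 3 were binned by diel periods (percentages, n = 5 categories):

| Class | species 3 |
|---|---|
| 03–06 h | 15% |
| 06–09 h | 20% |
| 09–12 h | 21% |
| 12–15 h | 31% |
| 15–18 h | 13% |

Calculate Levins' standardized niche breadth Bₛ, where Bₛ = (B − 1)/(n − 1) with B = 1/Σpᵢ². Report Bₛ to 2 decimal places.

0.89

Convert percentages to proportions (divide by 100).
Σpᵢ² = 0.15² + 0.20² + 0.21² + 0.31² + 0.13² = 0.0225 + 0.0400 + 0.0441 + 0.0961 + 0.0169 = 0.2196
B = 1 / 0.2196 = 4.5537
Bₛ = (B − 1)/(n − 1) = (4.5537 − 1)/(5 − 1) = 3.5537/4 = 0.8884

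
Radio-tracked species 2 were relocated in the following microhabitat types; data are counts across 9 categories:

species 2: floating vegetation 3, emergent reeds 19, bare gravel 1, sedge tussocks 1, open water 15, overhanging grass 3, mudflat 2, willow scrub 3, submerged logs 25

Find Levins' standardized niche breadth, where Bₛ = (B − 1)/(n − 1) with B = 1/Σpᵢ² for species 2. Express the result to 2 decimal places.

Proportions for species 2 (n=72): 3/72=0.0417, 19/72=0.2639, 1/72=0.0139, 1/72=0.0139, 15/72=0.2083, 3/72=0.0417, 2/72=0.0278, 3/72=0.0417, 25/72=0.3472
Σpᵢ² = 0.0417² + 0.2639² + 0.0139² + 0.0139² + 0.2083² + 0.0417² + 0.0278² + 0.0417² + 0.3472² = 0.001739 + 0.069643 + 0.000193 + 0.000193 + 0.043389 + 0.001739 + 0.000773 + 0.001739 + 0.120548 = 0.239956
B = 1 / 0.239956 = 4.1674
Bₛ = (B − 1)/(n − 1) = (4.1674 − 1)/(9 − 1) = 3.1674/8 = 0.3959

0.40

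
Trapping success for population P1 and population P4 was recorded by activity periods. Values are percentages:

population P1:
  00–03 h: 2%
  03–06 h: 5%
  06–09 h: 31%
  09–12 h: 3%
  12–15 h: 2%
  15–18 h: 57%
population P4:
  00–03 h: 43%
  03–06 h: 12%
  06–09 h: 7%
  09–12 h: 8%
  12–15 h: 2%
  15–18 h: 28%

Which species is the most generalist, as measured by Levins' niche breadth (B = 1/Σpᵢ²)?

Convert percentages to proportions (divide by 100).
Σp_P1ᵢ² = 0.02² + 0.05² + 0.31² + 0.03² + 0.02² + 0.57² = 0.0004 + 0.0025 + 0.0961 + 0.0009 + 0.0004 + 0.3249 = 0.4252
B_P1 = 1 / 0.4252 = 2.3518
Σp_P4ᵢ² = 0.43² + 0.12² + 0.07² + 0.08² + 0.02² + 0.28² = 0.1849 + 0.0144 + 0.0049 + 0.0064 + 0.0004 + 0.0784 = 0.2894
B_P4 = 1 / 0.2894 = 3.4554
Highest B → broadest niche (most generalist): population P4 (B = 3.46).

population P4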